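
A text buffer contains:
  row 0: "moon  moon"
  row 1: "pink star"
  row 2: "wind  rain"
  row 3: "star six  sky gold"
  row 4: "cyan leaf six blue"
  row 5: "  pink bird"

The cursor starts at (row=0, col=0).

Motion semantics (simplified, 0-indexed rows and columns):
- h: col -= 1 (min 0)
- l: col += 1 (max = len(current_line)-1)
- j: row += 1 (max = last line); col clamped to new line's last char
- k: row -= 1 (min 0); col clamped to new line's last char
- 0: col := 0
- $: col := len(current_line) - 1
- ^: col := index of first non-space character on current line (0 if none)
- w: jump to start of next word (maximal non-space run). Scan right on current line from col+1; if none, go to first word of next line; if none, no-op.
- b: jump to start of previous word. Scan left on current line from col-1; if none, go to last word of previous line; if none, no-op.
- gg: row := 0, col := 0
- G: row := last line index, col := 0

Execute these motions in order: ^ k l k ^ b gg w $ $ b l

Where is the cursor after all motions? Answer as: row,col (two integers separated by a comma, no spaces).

Answer: 0,7

Derivation:
After 1 (^): row=0 col=0 char='m'
After 2 (k): row=0 col=0 char='m'
After 3 (l): row=0 col=1 char='o'
After 4 (k): row=0 col=1 char='o'
After 5 (^): row=0 col=0 char='m'
After 6 (b): row=0 col=0 char='m'
After 7 (gg): row=0 col=0 char='m'
After 8 (w): row=0 col=6 char='m'
After 9 ($): row=0 col=9 char='n'
After 10 ($): row=0 col=9 char='n'
After 11 (b): row=0 col=6 char='m'
After 12 (l): row=0 col=7 char='o'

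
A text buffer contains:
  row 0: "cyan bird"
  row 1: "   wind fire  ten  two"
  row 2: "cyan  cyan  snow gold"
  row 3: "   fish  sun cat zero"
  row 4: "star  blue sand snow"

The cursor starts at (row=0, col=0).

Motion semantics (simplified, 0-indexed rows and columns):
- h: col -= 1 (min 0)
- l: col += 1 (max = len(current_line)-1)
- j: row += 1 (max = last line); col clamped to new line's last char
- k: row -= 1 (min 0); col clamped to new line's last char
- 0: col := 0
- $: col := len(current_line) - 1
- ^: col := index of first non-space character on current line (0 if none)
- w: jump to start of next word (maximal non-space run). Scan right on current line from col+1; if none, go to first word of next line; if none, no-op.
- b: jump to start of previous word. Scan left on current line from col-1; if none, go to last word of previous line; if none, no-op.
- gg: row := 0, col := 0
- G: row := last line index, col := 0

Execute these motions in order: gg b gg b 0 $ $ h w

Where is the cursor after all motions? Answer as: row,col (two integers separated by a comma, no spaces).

After 1 (gg): row=0 col=0 char='c'
After 2 (b): row=0 col=0 char='c'
After 3 (gg): row=0 col=0 char='c'
After 4 (b): row=0 col=0 char='c'
After 5 (0): row=0 col=0 char='c'
After 6 ($): row=0 col=8 char='d'
After 7 ($): row=0 col=8 char='d'
After 8 (h): row=0 col=7 char='r'
After 9 (w): row=1 col=3 char='w'

Answer: 1,3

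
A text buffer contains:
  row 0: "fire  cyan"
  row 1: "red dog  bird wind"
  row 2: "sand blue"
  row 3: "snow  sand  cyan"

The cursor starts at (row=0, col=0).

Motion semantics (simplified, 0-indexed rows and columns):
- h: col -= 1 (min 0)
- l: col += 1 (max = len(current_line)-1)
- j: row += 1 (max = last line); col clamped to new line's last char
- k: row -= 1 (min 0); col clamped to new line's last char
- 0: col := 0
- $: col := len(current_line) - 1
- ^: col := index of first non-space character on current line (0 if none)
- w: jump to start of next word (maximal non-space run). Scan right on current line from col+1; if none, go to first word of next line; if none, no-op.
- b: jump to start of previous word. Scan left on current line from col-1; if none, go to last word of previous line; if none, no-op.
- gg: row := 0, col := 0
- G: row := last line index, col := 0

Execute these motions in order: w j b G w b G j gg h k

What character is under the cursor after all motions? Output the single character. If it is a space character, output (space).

Answer: f

Derivation:
After 1 (w): row=0 col=6 char='c'
After 2 (j): row=1 col=6 char='g'
After 3 (b): row=1 col=4 char='d'
After 4 (G): row=3 col=0 char='s'
After 5 (w): row=3 col=6 char='s'
After 6 (b): row=3 col=0 char='s'
After 7 (G): row=3 col=0 char='s'
After 8 (j): row=3 col=0 char='s'
After 9 (gg): row=0 col=0 char='f'
After 10 (h): row=0 col=0 char='f'
After 11 (k): row=0 col=0 char='f'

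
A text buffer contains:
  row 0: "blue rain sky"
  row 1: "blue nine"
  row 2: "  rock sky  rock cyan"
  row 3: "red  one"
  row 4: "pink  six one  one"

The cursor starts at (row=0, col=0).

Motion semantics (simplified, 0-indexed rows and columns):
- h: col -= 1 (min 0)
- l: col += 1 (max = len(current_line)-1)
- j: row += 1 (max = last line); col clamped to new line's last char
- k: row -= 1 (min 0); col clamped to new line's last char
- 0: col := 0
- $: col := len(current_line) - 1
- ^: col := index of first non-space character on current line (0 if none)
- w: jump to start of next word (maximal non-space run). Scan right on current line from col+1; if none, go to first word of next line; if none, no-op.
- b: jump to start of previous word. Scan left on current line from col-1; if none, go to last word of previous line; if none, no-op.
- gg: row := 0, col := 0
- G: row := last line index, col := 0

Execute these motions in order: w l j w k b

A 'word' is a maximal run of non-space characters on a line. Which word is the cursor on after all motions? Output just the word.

Answer: blue

Derivation:
After 1 (w): row=0 col=5 char='r'
After 2 (l): row=0 col=6 char='a'
After 3 (j): row=1 col=6 char='i'
After 4 (w): row=2 col=2 char='r'
After 5 (k): row=1 col=2 char='u'
After 6 (b): row=1 col=0 char='b'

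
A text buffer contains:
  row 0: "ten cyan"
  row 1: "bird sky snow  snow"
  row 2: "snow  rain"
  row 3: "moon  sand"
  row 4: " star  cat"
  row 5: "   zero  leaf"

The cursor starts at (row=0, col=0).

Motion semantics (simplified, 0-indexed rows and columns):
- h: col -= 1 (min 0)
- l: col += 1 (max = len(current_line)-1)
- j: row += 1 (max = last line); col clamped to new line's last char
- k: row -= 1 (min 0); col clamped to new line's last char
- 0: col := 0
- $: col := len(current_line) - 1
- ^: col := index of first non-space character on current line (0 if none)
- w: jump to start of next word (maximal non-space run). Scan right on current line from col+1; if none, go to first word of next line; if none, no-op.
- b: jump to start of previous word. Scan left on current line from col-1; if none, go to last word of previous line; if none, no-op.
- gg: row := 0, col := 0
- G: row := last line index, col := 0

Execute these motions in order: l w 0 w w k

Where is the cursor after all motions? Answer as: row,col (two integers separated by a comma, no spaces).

Answer: 0,0

Derivation:
After 1 (l): row=0 col=1 char='e'
After 2 (w): row=0 col=4 char='c'
After 3 (0): row=0 col=0 char='t'
After 4 (w): row=0 col=4 char='c'
After 5 (w): row=1 col=0 char='b'
After 6 (k): row=0 col=0 char='t'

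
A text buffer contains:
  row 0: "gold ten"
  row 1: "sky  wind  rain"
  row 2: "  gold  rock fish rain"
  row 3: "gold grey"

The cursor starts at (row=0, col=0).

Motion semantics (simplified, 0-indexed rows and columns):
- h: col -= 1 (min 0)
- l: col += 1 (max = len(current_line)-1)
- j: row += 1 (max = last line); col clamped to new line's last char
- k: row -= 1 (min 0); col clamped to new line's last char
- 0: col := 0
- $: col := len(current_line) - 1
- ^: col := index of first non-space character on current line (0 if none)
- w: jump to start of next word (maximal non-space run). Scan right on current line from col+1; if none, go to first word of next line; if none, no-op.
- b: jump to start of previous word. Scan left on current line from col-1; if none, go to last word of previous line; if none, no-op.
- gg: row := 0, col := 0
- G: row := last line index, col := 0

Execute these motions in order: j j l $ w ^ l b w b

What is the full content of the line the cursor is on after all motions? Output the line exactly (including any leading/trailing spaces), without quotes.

Answer: gold grey

Derivation:
After 1 (j): row=1 col=0 char='s'
After 2 (j): row=2 col=0 char='_'
After 3 (l): row=2 col=1 char='_'
After 4 ($): row=2 col=21 char='n'
After 5 (w): row=3 col=0 char='g'
After 6 (^): row=3 col=0 char='g'
After 7 (l): row=3 col=1 char='o'
After 8 (b): row=3 col=0 char='g'
After 9 (w): row=3 col=5 char='g'
After 10 (b): row=3 col=0 char='g'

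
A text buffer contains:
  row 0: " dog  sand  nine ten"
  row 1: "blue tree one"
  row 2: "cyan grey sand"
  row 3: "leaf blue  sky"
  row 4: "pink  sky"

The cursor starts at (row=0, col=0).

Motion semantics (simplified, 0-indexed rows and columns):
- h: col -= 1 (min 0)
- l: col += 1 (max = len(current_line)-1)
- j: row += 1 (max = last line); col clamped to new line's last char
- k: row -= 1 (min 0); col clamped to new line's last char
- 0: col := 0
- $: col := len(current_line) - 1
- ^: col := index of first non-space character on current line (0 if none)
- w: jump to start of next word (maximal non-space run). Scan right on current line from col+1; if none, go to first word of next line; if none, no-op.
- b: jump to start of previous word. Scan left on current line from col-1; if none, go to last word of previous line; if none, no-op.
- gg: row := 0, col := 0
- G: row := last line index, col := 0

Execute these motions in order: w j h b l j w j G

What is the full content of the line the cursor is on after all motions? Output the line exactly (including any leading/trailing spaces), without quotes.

After 1 (w): row=0 col=1 char='d'
After 2 (j): row=1 col=1 char='l'
After 3 (h): row=1 col=0 char='b'
After 4 (b): row=0 col=17 char='t'
After 5 (l): row=0 col=18 char='e'
After 6 (j): row=1 col=12 char='e'
After 7 (w): row=2 col=0 char='c'
After 8 (j): row=3 col=0 char='l'
After 9 (G): row=4 col=0 char='p'

Answer: pink  sky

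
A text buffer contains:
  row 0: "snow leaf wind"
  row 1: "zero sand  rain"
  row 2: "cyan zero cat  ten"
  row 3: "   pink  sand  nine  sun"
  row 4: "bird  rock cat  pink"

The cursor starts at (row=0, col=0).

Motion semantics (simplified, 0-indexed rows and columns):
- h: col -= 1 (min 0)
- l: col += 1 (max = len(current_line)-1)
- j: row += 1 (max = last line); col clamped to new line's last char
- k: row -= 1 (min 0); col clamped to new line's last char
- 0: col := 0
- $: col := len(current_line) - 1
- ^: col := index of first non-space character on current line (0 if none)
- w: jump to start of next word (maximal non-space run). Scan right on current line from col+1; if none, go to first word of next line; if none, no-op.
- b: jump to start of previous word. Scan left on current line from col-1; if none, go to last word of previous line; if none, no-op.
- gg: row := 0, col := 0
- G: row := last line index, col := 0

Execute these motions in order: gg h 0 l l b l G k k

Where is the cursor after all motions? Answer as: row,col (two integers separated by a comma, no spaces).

After 1 (gg): row=0 col=0 char='s'
After 2 (h): row=0 col=0 char='s'
After 3 (0): row=0 col=0 char='s'
After 4 (l): row=0 col=1 char='n'
After 5 (l): row=0 col=2 char='o'
After 6 (b): row=0 col=0 char='s'
After 7 (l): row=0 col=1 char='n'
After 8 (G): row=4 col=0 char='b'
After 9 (k): row=3 col=0 char='_'
After 10 (k): row=2 col=0 char='c'

Answer: 2,0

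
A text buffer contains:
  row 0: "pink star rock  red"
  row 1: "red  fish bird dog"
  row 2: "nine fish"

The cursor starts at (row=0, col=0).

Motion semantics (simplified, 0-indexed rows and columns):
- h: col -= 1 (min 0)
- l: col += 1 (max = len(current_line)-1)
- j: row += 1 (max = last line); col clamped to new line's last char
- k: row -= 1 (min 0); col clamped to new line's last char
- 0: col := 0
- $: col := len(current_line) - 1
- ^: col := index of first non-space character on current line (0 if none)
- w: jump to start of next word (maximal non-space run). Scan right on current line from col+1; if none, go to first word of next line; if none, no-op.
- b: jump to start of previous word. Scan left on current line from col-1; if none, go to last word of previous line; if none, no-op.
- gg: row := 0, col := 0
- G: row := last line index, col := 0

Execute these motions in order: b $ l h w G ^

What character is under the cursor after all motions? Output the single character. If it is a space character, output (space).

After 1 (b): row=0 col=0 char='p'
After 2 ($): row=0 col=18 char='d'
After 3 (l): row=0 col=18 char='d'
After 4 (h): row=0 col=17 char='e'
After 5 (w): row=1 col=0 char='r'
After 6 (G): row=2 col=0 char='n'
After 7 (^): row=2 col=0 char='n'

Answer: n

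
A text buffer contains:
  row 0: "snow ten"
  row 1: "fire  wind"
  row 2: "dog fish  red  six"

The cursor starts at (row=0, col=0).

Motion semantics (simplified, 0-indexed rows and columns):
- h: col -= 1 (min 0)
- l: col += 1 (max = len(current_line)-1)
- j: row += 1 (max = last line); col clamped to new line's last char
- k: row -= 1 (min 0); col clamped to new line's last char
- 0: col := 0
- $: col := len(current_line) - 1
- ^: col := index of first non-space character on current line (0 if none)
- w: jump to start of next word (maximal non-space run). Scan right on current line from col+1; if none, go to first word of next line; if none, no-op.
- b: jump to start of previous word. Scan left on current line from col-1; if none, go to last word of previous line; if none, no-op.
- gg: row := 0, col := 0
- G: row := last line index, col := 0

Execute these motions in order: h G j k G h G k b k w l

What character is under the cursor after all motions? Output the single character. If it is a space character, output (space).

Answer: i

Derivation:
After 1 (h): row=0 col=0 char='s'
After 2 (G): row=2 col=0 char='d'
After 3 (j): row=2 col=0 char='d'
After 4 (k): row=1 col=0 char='f'
After 5 (G): row=2 col=0 char='d'
After 6 (h): row=2 col=0 char='d'
After 7 (G): row=2 col=0 char='d'
After 8 (k): row=1 col=0 char='f'
After 9 (b): row=0 col=5 char='t'
After 10 (k): row=0 col=5 char='t'
After 11 (w): row=1 col=0 char='f'
After 12 (l): row=1 col=1 char='i'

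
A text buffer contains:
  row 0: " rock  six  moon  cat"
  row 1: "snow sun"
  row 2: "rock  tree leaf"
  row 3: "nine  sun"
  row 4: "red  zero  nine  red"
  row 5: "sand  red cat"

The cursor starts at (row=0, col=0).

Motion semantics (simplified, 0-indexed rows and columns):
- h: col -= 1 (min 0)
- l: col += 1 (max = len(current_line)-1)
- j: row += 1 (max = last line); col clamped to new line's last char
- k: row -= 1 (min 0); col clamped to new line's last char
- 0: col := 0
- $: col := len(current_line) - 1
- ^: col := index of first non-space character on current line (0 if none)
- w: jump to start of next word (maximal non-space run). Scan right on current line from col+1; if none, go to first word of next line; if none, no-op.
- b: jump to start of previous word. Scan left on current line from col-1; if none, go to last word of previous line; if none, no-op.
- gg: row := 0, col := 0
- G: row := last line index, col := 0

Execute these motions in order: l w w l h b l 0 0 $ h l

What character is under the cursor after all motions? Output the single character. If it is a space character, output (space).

Answer: t

Derivation:
After 1 (l): row=0 col=1 char='r'
After 2 (w): row=0 col=7 char='s'
After 3 (w): row=0 col=12 char='m'
After 4 (l): row=0 col=13 char='o'
After 5 (h): row=0 col=12 char='m'
After 6 (b): row=0 col=7 char='s'
After 7 (l): row=0 col=8 char='i'
After 8 (0): row=0 col=0 char='_'
After 9 (0): row=0 col=0 char='_'
After 10 ($): row=0 col=20 char='t'
After 11 (h): row=0 col=19 char='a'
After 12 (l): row=0 col=20 char='t'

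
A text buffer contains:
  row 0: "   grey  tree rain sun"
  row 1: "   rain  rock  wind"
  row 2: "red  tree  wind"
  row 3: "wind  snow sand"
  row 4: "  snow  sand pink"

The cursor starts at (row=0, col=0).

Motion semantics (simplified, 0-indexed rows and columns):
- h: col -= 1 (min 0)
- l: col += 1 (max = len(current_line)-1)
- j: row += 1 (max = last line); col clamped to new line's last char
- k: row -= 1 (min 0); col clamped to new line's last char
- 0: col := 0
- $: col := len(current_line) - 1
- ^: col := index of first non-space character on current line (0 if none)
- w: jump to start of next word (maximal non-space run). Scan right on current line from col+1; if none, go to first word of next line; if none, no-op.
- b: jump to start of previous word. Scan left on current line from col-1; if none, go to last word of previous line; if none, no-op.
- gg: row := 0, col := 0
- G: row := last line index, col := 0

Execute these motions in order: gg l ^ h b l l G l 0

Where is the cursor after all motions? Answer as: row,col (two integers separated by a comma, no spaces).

After 1 (gg): row=0 col=0 char='_'
After 2 (l): row=0 col=1 char='_'
After 3 (^): row=0 col=3 char='g'
After 4 (h): row=0 col=2 char='_'
After 5 (b): row=0 col=2 char='_'
After 6 (l): row=0 col=3 char='g'
After 7 (l): row=0 col=4 char='r'
After 8 (G): row=4 col=0 char='_'
After 9 (l): row=4 col=1 char='_'
After 10 (0): row=4 col=0 char='_'

Answer: 4,0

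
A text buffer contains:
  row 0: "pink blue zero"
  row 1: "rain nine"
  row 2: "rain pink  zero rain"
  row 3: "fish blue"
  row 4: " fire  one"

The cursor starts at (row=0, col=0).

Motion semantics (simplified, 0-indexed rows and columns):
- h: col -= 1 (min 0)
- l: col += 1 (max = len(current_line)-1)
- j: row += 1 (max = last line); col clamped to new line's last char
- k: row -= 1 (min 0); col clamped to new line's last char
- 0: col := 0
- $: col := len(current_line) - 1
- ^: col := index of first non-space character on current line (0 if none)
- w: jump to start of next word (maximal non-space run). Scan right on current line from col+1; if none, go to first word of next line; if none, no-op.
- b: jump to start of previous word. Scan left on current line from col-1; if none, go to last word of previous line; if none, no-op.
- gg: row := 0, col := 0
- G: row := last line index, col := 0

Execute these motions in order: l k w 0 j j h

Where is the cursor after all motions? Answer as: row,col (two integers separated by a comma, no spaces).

After 1 (l): row=0 col=1 char='i'
After 2 (k): row=0 col=1 char='i'
After 3 (w): row=0 col=5 char='b'
After 4 (0): row=0 col=0 char='p'
After 5 (j): row=1 col=0 char='r'
After 6 (j): row=2 col=0 char='r'
After 7 (h): row=2 col=0 char='r'

Answer: 2,0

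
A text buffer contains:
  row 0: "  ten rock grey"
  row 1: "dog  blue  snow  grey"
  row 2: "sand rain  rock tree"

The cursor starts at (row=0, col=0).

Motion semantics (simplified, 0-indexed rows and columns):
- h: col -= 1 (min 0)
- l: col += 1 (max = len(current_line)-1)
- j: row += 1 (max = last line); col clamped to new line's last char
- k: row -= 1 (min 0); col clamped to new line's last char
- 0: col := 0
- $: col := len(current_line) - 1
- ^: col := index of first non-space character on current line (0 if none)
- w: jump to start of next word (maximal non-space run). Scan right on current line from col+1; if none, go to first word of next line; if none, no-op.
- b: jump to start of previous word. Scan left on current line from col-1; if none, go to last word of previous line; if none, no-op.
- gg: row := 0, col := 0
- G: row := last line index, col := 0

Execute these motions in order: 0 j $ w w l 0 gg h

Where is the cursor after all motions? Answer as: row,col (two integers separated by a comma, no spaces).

Answer: 0,0

Derivation:
After 1 (0): row=0 col=0 char='_'
After 2 (j): row=1 col=0 char='d'
After 3 ($): row=1 col=20 char='y'
After 4 (w): row=2 col=0 char='s'
After 5 (w): row=2 col=5 char='r'
After 6 (l): row=2 col=6 char='a'
After 7 (0): row=2 col=0 char='s'
After 8 (gg): row=0 col=0 char='_'
After 9 (h): row=0 col=0 char='_'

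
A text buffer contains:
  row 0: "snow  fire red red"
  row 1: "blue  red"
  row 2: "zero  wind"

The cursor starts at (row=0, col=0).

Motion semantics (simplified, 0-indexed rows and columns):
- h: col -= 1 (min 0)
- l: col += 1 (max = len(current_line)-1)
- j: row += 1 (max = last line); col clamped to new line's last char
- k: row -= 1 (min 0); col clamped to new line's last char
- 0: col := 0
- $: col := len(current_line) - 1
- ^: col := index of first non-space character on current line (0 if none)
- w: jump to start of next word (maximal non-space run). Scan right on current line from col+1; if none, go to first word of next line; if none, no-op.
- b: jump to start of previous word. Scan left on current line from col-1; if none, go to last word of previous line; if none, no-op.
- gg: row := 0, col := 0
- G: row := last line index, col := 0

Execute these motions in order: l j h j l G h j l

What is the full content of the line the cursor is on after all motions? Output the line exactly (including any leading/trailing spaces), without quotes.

After 1 (l): row=0 col=1 char='n'
After 2 (j): row=1 col=1 char='l'
After 3 (h): row=1 col=0 char='b'
After 4 (j): row=2 col=0 char='z'
After 5 (l): row=2 col=1 char='e'
After 6 (G): row=2 col=0 char='z'
After 7 (h): row=2 col=0 char='z'
After 8 (j): row=2 col=0 char='z'
After 9 (l): row=2 col=1 char='e'

Answer: zero  wind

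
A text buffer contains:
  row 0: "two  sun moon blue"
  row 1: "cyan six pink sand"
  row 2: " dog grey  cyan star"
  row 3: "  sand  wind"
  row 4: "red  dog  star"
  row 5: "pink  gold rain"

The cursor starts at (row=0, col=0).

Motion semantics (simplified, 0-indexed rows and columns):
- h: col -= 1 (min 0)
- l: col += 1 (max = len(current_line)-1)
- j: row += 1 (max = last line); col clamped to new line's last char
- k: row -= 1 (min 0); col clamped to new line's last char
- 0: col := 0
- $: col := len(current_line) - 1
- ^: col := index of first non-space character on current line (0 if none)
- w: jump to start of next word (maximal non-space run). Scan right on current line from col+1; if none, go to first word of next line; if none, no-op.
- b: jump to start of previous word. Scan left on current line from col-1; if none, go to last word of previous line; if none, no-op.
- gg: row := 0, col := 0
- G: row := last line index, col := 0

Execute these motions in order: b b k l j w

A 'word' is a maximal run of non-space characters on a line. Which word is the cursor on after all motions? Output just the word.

After 1 (b): row=0 col=0 char='t'
After 2 (b): row=0 col=0 char='t'
After 3 (k): row=0 col=0 char='t'
After 4 (l): row=0 col=1 char='w'
After 5 (j): row=1 col=1 char='y'
After 6 (w): row=1 col=5 char='s'

Answer: six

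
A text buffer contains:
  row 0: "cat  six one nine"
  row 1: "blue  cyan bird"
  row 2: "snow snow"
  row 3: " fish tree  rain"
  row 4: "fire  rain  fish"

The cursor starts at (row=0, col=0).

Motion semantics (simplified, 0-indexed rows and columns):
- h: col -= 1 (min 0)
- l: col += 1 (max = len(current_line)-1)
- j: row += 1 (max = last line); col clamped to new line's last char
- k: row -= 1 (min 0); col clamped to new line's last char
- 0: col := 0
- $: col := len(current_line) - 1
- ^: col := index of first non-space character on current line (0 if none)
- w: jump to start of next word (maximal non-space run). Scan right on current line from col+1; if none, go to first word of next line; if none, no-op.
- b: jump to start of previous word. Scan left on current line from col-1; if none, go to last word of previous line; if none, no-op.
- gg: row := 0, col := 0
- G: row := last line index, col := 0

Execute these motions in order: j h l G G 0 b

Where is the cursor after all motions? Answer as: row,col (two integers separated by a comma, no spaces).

After 1 (j): row=1 col=0 char='b'
After 2 (h): row=1 col=0 char='b'
After 3 (l): row=1 col=1 char='l'
After 4 (G): row=4 col=0 char='f'
After 5 (G): row=4 col=0 char='f'
After 6 (0): row=4 col=0 char='f'
After 7 (b): row=3 col=12 char='r'

Answer: 3,12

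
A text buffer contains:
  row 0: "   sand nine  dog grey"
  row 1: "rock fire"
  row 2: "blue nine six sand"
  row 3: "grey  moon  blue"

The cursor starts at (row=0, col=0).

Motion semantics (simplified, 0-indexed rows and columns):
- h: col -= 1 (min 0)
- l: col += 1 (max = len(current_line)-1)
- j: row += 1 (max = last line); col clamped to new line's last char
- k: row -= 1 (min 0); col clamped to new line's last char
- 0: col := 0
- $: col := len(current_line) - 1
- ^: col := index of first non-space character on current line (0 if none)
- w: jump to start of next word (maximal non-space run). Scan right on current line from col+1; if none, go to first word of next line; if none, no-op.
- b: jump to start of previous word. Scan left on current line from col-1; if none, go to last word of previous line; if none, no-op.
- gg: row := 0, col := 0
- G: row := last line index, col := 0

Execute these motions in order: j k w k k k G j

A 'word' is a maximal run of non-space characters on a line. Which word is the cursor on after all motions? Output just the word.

After 1 (j): row=1 col=0 char='r'
After 2 (k): row=0 col=0 char='_'
After 3 (w): row=0 col=3 char='s'
After 4 (k): row=0 col=3 char='s'
After 5 (k): row=0 col=3 char='s'
After 6 (k): row=0 col=3 char='s'
After 7 (G): row=3 col=0 char='g'
After 8 (j): row=3 col=0 char='g'

Answer: grey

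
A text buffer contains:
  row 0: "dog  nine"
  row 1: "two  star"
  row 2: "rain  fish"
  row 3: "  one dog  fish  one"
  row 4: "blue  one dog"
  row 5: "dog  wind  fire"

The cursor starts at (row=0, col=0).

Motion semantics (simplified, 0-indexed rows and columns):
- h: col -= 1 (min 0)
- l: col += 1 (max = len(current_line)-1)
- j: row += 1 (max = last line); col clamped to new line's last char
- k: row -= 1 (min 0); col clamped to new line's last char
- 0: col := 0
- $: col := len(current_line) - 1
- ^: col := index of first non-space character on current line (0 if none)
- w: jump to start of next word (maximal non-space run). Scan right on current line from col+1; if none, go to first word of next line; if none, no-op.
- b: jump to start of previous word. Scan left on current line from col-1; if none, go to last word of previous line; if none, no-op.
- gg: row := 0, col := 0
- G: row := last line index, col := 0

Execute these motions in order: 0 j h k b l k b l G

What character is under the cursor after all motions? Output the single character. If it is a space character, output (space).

Answer: d

Derivation:
After 1 (0): row=0 col=0 char='d'
After 2 (j): row=1 col=0 char='t'
After 3 (h): row=1 col=0 char='t'
After 4 (k): row=0 col=0 char='d'
After 5 (b): row=0 col=0 char='d'
After 6 (l): row=0 col=1 char='o'
After 7 (k): row=0 col=1 char='o'
After 8 (b): row=0 col=0 char='d'
After 9 (l): row=0 col=1 char='o'
After 10 (G): row=5 col=0 char='d'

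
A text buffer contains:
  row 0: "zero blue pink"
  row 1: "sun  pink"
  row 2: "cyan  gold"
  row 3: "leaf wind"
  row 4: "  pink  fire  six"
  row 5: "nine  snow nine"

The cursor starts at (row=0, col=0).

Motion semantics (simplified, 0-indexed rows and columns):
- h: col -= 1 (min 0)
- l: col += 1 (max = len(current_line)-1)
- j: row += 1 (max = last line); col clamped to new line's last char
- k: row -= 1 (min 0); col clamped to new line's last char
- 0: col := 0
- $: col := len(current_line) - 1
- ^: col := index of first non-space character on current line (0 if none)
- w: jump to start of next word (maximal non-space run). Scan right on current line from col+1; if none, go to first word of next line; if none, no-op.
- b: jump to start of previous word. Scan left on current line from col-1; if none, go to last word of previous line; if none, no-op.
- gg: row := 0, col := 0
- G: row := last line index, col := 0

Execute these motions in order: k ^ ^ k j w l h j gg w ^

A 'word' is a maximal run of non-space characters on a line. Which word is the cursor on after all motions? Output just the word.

After 1 (k): row=0 col=0 char='z'
After 2 (^): row=0 col=0 char='z'
After 3 (^): row=0 col=0 char='z'
After 4 (k): row=0 col=0 char='z'
After 5 (j): row=1 col=0 char='s'
After 6 (w): row=1 col=5 char='p'
After 7 (l): row=1 col=6 char='i'
After 8 (h): row=1 col=5 char='p'
After 9 (j): row=2 col=5 char='_'
After 10 (gg): row=0 col=0 char='z'
After 11 (w): row=0 col=5 char='b'
After 12 (^): row=0 col=0 char='z'

Answer: zero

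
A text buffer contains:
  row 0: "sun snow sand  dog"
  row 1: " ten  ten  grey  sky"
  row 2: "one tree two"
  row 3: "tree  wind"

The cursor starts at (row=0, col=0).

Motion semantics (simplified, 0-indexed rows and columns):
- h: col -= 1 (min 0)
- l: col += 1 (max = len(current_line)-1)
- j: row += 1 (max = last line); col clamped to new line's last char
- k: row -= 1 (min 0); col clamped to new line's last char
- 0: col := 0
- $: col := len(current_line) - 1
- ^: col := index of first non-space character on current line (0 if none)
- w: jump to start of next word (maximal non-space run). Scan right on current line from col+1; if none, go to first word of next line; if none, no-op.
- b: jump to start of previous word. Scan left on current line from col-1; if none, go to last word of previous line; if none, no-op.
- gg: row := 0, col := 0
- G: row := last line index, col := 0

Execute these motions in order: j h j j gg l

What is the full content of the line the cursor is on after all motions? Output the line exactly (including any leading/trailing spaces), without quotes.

Answer: sun snow sand  dog

Derivation:
After 1 (j): row=1 col=0 char='_'
After 2 (h): row=1 col=0 char='_'
After 3 (j): row=2 col=0 char='o'
After 4 (j): row=3 col=0 char='t'
After 5 (gg): row=0 col=0 char='s'
After 6 (l): row=0 col=1 char='u'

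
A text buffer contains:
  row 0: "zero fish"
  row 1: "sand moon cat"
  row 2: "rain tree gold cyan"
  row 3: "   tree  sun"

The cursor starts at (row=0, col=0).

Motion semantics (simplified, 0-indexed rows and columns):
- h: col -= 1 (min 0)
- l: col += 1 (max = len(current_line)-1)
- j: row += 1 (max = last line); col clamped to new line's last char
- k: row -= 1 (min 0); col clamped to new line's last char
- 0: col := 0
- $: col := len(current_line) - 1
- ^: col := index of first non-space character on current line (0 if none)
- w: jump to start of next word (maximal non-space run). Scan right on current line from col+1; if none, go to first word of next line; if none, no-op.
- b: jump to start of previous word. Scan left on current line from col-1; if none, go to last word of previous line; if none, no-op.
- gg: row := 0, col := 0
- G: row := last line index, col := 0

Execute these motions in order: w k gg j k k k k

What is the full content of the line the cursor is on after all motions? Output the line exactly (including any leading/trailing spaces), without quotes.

After 1 (w): row=0 col=5 char='f'
After 2 (k): row=0 col=5 char='f'
After 3 (gg): row=0 col=0 char='z'
After 4 (j): row=1 col=0 char='s'
After 5 (k): row=0 col=0 char='z'
After 6 (k): row=0 col=0 char='z'
After 7 (k): row=0 col=0 char='z'
After 8 (k): row=0 col=0 char='z'

Answer: zero fish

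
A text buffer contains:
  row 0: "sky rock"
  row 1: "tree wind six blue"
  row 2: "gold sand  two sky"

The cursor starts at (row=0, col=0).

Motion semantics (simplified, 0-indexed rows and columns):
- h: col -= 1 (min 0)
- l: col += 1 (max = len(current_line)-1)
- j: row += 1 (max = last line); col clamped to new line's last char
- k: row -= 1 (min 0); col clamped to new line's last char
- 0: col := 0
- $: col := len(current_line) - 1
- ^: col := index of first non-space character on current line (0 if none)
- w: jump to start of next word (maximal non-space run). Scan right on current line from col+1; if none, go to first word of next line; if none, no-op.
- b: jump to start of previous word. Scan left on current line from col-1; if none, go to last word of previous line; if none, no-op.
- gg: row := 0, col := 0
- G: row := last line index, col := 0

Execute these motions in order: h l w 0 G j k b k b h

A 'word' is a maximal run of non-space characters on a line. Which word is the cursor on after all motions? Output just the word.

Answer: sky

Derivation:
After 1 (h): row=0 col=0 char='s'
After 2 (l): row=0 col=1 char='k'
After 3 (w): row=0 col=4 char='r'
After 4 (0): row=0 col=0 char='s'
After 5 (G): row=2 col=0 char='g'
After 6 (j): row=2 col=0 char='g'
After 7 (k): row=1 col=0 char='t'
After 8 (b): row=0 col=4 char='r'
After 9 (k): row=0 col=4 char='r'
After 10 (b): row=0 col=0 char='s'
After 11 (h): row=0 col=0 char='s'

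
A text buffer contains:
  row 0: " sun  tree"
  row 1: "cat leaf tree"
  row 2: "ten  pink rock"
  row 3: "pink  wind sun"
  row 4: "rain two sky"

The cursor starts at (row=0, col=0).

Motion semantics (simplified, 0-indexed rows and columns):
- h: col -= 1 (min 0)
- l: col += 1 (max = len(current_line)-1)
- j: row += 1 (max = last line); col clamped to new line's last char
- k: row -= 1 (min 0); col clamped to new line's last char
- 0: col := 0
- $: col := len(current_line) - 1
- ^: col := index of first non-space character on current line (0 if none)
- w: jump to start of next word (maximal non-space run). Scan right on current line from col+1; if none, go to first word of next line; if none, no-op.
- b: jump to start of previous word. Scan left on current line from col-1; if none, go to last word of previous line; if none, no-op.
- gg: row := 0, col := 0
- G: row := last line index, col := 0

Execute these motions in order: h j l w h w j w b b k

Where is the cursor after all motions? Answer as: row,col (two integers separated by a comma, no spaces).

After 1 (h): row=0 col=0 char='_'
After 2 (j): row=1 col=0 char='c'
After 3 (l): row=1 col=1 char='a'
After 4 (w): row=1 col=4 char='l'
After 5 (h): row=1 col=3 char='_'
After 6 (w): row=1 col=4 char='l'
After 7 (j): row=2 col=4 char='_'
After 8 (w): row=2 col=5 char='p'
After 9 (b): row=2 col=0 char='t'
After 10 (b): row=1 col=9 char='t'
After 11 (k): row=0 col=9 char='e'

Answer: 0,9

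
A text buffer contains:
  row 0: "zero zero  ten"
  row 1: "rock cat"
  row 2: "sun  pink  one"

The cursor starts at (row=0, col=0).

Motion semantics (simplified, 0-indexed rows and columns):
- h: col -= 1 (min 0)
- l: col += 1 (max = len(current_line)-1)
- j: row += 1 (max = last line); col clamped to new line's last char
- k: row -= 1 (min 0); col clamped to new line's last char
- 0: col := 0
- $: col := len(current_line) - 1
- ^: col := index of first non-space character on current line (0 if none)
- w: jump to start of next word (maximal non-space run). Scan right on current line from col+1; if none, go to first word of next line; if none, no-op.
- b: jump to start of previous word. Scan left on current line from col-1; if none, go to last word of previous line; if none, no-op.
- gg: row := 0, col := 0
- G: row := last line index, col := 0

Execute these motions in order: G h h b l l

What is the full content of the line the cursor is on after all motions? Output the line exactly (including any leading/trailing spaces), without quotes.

Answer: rock cat

Derivation:
After 1 (G): row=2 col=0 char='s'
After 2 (h): row=2 col=0 char='s'
After 3 (h): row=2 col=0 char='s'
After 4 (b): row=1 col=5 char='c'
After 5 (l): row=1 col=6 char='a'
After 6 (l): row=1 col=7 char='t'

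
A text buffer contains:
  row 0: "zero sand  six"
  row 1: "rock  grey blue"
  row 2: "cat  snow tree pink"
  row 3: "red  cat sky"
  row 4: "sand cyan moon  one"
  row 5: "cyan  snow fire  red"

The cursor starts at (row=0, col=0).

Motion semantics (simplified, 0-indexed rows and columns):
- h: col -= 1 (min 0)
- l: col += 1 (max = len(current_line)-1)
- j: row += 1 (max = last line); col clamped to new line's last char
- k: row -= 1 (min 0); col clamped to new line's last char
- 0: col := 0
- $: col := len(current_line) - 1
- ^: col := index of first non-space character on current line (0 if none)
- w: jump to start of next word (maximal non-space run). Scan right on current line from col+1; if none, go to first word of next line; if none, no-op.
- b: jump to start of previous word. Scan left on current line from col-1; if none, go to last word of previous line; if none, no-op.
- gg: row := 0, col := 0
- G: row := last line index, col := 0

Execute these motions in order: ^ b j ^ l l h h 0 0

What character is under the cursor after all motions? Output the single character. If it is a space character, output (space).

Answer: r

Derivation:
After 1 (^): row=0 col=0 char='z'
After 2 (b): row=0 col=0 char='z'
After 3 (j): row=1 col=0 char='r'
After 4 (^): row=1 col=0 char='r'
After 5 (l): row=1 col=1 char='o'
After 6 (l): row=1 col=2 char='c'
After 7 (h): row=1 col=1 char='o'
After 8 (h): row=1 col=0 char='r'
After 9 (0): row=1 col=0 char='r'
After 10 (0): row=1 col=0 char='r'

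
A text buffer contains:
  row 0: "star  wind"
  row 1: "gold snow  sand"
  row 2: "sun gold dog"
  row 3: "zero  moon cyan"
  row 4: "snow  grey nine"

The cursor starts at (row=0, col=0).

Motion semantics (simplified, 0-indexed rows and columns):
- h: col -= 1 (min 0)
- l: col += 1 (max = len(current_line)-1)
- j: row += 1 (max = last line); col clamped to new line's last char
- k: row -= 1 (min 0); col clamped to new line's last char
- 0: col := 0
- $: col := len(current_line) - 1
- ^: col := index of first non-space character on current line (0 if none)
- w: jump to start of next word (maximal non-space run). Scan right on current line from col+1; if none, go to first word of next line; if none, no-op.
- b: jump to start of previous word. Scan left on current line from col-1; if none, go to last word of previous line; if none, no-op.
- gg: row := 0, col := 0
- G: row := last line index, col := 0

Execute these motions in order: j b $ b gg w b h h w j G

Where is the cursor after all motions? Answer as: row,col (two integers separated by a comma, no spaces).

Answer: 4,0

Derivation:
After 1 (j): row=1 col=0 char='g'
After 2 (b): row=0 col=6 char='w'
After 3 ($): row=0 col=9 char='d'
After 4 (b): row=0 col=6 char='w'
After 5 (gg): row=0 col=0 char='s'
After 6 (w): row=0 col=6 char='w'
After 7 (b): row=0 col=0 char='s'
After 8 (h): row=0 col=0 char='s'
After 9 (h): row=0 col=0 char='s'
After 10 (w): row=0 col=6 char='w'
After 11 (j): row=1 col=6 char='n'
After 12 (G): row=4 col=0 char='s'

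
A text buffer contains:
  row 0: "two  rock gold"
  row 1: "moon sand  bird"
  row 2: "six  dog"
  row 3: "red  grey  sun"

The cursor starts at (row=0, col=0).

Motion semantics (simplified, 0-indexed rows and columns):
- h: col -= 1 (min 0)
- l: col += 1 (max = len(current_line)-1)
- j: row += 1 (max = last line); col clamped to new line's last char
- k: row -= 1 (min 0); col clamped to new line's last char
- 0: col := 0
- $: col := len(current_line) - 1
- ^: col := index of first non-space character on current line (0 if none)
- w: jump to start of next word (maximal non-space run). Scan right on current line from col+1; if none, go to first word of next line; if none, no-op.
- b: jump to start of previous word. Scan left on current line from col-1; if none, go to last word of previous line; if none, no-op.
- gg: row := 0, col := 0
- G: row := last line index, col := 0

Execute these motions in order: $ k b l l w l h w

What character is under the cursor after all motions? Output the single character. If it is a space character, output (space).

After 1 ($): row=0 col=13 char='d'
After 2 (k): row=0 col=13 char='d'
After 3 (b): row=0 col=10 char='g'
After 4 (l): row=0 col=11 char='o'
After 5 (l): row=0 col=12 char='l'
After 6 (w): row=1 col=0 char='m'
After 7 (l): row=1 col=1 char='o'
After 8 (h): row=1 col=0 char='m'
After 9 (w): row=1 col=5 char='s'

Answer: s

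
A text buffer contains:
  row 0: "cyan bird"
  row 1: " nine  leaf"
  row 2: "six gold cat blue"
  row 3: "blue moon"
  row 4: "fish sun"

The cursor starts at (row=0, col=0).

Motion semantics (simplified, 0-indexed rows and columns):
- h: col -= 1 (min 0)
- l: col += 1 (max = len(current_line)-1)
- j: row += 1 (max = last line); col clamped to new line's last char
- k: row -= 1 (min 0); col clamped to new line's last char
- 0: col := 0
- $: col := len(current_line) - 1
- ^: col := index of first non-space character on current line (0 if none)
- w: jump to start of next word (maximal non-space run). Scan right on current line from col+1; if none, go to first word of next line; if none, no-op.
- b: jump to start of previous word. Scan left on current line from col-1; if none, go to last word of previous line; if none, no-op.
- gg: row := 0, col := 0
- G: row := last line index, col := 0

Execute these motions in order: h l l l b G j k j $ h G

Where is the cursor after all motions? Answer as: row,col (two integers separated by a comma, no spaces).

Answer: 4,0

Derivation:
After 1 (h): row=0 col=0 char='c'
After 2 (l): row=0 col=1 char='y'
After 3 (l): row=0 col=2 char='a'
After 4 (l): row=0 col=3 char='n'
After 5 (b): row=0 col=0 char='c'
After 6 (G): row=4 col=0 char='f'
After 7 (j): row=4 col=0 char='f'
After 8 (k): row=3 col=0 char='b'
After 9 (j): row=4 col=0 char='f'
After 10 ($): row=4 col=7 char='n'
After 11 (h): row=4 col=6 char='u'
After 12 (G): row=4 col=0 char='f'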